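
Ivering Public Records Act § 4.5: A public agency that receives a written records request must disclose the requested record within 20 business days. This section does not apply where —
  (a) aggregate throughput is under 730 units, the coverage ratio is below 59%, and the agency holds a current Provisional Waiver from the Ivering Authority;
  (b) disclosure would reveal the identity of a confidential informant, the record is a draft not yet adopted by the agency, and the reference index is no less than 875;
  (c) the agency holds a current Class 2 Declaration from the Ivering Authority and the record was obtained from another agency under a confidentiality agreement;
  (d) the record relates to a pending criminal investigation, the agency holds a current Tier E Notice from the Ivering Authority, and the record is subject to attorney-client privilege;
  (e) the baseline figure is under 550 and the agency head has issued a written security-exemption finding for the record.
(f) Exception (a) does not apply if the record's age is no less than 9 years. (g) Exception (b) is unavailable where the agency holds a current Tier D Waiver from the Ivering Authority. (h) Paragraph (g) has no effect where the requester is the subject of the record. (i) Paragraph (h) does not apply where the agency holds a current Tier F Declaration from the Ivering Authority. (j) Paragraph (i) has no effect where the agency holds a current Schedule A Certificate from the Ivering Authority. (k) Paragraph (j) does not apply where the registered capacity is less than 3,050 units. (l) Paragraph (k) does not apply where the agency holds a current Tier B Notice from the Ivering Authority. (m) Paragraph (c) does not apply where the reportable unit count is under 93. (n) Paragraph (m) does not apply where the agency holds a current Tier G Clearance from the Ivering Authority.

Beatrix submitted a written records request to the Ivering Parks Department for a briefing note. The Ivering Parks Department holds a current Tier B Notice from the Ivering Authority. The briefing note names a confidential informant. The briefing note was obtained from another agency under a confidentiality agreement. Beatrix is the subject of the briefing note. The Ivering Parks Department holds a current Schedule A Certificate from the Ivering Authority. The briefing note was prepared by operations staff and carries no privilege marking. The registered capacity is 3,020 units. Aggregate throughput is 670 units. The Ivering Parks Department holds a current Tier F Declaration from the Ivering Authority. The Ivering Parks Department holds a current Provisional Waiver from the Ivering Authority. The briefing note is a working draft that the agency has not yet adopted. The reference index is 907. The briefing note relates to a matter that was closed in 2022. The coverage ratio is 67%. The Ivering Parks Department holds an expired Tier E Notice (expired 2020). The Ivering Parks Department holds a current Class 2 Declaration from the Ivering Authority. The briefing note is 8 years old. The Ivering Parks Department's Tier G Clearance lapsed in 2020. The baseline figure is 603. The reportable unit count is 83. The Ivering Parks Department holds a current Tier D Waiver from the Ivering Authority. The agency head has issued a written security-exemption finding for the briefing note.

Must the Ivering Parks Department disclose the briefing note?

Exception (a) does not apply: the coverage ratio is 67%, not below 59%.
Exception (b) is satisfied on its face — the briefing note names a confidential informant; the briefing note is an unadopted draft; the reference index is 907, meeting the 875 threshold. Applying paragraphs (g)–(l): (g) is triggered (a current Tier D Waiver is held), but is displaced by (h): (h) operates against (g): Beatrix is the subject of the briefing note. (i) would limit (h) — a current Tier F Declaration is held — but (j) sets (i) aside: (j) is triggered — a current Schedule A Certificate is held. (k) would limit (j) — the registered capacity is 3,020 units, less than the 3,050 units limit — but (l) sets (k) aside: (l) operates against (k): a current Tier B Notice is held. So (b) applies.
Exception (c) is satisfied on its face — a current Class 2 Declaration is held; the briefing note was obtained under a confidentiality agreement. Turning to paragraphs (m)–(n): (m) operates — the reportable unit count is 83, under the 93 limit. (n), which would lift (m), does not operate here — no current Tier G Clearance is held. Exception (c) does not apply.
Exception (d) fails — the briefing note relates to a closed matter.
Exception (e) fails — the baseline figure is 603, not under 550.

No — exception (b) applies; the Ivering Parks Department is not required to disclose the briefing note.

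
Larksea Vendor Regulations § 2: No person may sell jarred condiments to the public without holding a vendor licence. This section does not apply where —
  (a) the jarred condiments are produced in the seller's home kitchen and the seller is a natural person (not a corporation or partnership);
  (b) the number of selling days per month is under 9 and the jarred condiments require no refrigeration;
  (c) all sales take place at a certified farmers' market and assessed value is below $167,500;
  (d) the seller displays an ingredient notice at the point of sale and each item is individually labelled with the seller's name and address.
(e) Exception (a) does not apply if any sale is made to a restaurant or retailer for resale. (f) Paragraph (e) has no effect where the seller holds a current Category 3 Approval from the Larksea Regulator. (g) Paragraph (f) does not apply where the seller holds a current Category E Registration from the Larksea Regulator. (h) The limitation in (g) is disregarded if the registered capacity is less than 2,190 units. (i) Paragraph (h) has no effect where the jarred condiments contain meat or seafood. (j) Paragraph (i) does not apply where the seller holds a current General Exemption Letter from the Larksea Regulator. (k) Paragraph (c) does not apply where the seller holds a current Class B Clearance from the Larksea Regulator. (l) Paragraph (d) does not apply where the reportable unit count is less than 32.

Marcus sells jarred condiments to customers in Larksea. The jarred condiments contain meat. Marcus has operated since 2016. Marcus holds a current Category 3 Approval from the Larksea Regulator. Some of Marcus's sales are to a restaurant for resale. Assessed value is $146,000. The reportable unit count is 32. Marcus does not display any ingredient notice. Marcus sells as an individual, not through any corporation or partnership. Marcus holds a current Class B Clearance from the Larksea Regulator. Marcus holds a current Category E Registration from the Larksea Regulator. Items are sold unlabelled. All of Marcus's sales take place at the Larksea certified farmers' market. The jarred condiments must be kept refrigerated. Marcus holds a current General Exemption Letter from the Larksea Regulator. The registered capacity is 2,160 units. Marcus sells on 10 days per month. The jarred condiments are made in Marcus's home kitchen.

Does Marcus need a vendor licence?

Exception (a) is satisfied on its face — the jarred condiments are home-kitchen produced; the seller is a natural person. As to paragraphs (e)–(j): (e) is triggered (some sales are to a restaurant for resale), but is displaced by (f): (f) operates against (e): a current Category 3 Approval is held. (g) would limit (f) — a current Category E Registration is held — but (h) sets (g) aside: (h) operates against (g): the registered capacity is 2,160 units, less than the 2,190 units limit. (i) is engaged (the jarred condiments contain meat), but is itself disapplied by (j): (j) operates against (i): a current General Exemption Letter is held. (a) remains available.
Exception (b) fails — the number of selling days per month is 10, not under 9.
All of (c)'s requirements are met (all sales are at a certified farmers' market; assessed value is $146,000, below the $167,500 limit). But: (k) is triggered — a current Class B Clearance is held. (c) is therefore removed.
Exception (d) fails — no ingredient notice is displayed.

No — exception (a) applies; Marcus is not required to hold a vendor licence.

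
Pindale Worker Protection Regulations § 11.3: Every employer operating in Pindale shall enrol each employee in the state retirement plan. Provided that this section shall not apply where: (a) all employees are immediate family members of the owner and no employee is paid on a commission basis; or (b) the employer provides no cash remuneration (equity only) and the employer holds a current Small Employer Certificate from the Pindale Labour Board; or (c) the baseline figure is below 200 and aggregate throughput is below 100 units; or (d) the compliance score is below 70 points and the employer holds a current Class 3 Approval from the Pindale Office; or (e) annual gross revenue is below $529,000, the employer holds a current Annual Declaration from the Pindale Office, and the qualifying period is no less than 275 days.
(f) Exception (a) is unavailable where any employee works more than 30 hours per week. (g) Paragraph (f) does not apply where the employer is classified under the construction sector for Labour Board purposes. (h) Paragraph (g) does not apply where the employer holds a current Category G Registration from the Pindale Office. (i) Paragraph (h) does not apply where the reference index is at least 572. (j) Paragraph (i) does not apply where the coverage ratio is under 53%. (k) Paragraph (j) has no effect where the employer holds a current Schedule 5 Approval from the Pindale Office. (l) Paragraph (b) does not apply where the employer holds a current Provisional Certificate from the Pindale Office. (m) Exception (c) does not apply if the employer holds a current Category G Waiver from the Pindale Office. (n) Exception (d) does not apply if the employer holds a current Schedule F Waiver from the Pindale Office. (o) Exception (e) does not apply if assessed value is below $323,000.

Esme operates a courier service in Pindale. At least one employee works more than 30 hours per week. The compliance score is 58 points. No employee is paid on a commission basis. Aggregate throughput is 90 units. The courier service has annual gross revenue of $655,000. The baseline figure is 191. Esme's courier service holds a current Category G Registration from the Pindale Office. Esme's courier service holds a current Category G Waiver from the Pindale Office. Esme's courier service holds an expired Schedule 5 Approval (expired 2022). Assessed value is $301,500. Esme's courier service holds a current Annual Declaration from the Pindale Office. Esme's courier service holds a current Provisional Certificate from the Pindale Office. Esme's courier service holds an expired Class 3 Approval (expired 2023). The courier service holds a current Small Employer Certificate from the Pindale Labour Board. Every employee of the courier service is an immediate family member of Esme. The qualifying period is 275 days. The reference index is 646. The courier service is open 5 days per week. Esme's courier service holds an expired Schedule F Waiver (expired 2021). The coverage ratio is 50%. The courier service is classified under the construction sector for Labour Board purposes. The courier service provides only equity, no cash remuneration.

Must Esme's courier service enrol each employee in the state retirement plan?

Yes — Esme's courier service must enrol each employee in the state retirement plan.

All of (a)'s requirements are met (every employee is an immediate family member; no employee is paid on commission). But applying paragraphs (f)–(k): (f) operates — at least one employee exceeds 30 hours/week. (g) would limit (f) — the courier service is classified under the construction sector — but (h) sets (g) aside: (h) operates against (g): a current Category G Registration is held. (i) is engaged (the reference index is 646, meeting the 572 threshold), but is itself disapplied by (j): (j) is triggered — the coverage ratio is 50%, under the 53% limit. (k) does not operate here (there is no Schedule 5 Approval in force), so (j) stands. (a) is therefore removed.
Exception (b): remuneration is equity-only; a current Small Employer Certificate is held — every condition holds. However, paragraph (l) must be considered: (l) operates — a current Provisional Certificate is held. Exception (b) does not apply.
All of (c)'s requirements are met (the baseline figure is 191, below the 200 limit; aggregate throughput is 90 units, below the 100 units limit). But: (m) operates against (c): a current Category G Waiver is held. So (c) is unavailable.
Exception (d) requires that the employer holds a current Class 3 Approval from the Pindale Office; but no current Class 3 Approval is held, so (d) is unavailable.
Exception (e) requires that annual gross revenue is below $529,000; but annual gross revenue is $655,000, not below $529,000, so (e) is unavailable.
No exception is made out. Esme's courier service falls within the general rule.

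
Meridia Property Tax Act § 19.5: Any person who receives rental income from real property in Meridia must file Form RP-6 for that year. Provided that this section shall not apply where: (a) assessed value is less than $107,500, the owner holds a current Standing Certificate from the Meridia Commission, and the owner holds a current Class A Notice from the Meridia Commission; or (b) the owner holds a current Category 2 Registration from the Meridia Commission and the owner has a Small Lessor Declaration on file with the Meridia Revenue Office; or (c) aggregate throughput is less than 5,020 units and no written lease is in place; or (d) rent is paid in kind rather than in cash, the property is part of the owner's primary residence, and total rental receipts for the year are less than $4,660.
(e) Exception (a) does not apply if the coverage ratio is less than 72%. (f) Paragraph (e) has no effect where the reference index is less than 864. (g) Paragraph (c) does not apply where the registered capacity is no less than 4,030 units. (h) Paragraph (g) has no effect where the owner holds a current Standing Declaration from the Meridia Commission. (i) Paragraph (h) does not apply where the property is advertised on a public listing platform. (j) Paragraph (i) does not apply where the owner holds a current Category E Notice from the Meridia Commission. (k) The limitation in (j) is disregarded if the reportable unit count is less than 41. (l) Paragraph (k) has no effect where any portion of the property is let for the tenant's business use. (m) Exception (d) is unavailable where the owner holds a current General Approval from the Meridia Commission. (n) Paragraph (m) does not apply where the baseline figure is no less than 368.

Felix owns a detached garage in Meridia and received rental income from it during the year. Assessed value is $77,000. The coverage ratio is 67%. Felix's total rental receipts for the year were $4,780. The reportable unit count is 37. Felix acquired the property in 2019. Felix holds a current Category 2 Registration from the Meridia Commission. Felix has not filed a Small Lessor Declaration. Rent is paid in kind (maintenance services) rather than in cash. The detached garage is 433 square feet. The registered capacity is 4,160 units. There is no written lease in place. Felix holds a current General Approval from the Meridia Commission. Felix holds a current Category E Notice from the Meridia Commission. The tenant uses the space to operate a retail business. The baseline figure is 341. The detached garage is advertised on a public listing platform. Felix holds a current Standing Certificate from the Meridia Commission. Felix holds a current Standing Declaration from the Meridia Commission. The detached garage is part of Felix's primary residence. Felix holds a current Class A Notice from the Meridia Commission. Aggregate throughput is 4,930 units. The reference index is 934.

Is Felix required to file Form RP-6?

Exception (a)'s conditions are all satisfied: assessed value is $77,000, less than the $107,500 limit; a current Standing Certificate is held; a current Class A Notice is held. Turning to paragraphs (e)–(f): (e) operates against (a): the coverage ratio is 67%, less than the 72% limit. (f) is not triggered (the reference index is 934, not less than 864), so (e) stands. Exception (a) does not apply.
Exception (b) does not apply: no Small Lessor Declaration is on file.
Exception (c)'s conditions are all satisfied: aggregate throughput is 4,930 units, less than the 5,020 units limit; there is no written lease. Applying paragraphs (g)–(l): (g) would limit (c) — the registered capacity is 4,160 units, meeting the 4,030 units threshold — but (h) sets (g) aside: (h) is triggered — a current Standing Declaration is held. (i) applies (the property is publicly advertised), but is itself disapplied by (j): (j) operates against (i): a current Category E Notice is held. (k) is triggered (the reportable unit count is 37, less than the 41 limit), but is itself disapplied by (l): (l) is triggered — the space is let for business use. (c) remains available.
Exception (d) fails — total rental receipts for the year are $4,780, not less than $4,660.

No — exception (c) applies; Felix is not required to file Form RP-6.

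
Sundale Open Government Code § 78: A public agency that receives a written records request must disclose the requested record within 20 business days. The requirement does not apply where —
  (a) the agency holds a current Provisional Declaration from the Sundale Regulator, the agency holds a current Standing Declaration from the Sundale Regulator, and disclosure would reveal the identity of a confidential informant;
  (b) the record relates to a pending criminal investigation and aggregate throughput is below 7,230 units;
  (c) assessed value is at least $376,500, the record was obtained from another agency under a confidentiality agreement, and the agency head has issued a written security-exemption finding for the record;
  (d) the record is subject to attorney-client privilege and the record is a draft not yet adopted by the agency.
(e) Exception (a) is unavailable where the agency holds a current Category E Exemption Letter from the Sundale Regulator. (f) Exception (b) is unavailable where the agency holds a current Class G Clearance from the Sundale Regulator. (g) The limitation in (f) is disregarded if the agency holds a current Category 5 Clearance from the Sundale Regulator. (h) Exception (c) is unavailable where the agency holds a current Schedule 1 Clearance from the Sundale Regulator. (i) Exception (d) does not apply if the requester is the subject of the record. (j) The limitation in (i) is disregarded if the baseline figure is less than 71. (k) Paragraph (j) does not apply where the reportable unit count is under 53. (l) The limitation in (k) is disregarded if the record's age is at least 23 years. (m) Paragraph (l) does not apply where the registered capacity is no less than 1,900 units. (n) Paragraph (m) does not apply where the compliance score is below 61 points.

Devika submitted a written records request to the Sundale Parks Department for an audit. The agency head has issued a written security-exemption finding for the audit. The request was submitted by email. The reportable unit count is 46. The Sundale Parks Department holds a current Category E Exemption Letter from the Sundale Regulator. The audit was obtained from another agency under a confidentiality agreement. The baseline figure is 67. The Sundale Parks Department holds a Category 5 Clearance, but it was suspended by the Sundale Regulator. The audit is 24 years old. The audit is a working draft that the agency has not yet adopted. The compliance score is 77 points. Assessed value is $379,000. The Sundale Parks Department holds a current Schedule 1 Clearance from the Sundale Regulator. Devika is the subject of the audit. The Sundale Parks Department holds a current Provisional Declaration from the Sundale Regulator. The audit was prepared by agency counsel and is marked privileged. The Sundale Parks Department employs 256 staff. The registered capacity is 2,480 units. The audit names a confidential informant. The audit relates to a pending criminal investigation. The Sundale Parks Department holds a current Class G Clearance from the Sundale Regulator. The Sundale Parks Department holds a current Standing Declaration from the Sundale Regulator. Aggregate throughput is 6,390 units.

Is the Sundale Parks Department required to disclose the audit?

Yes — the Sundale Parks Department must disclose the audit.

All of (a)'s requirements are met (a current Provisional Declaration is held; a current Standing Declaration is held; the audit names a confidential informant). Turning to paragraph (e): (e) is triggered — a current Category E Exemption Letter is held. Exception (a) does not apply.
Exception (b)'s conditions are all satisfied: the audit relates to a pending investigation; aggregate throughput is 6,390 units, below the 7,230 units limit. But: (f) is triggered — a current Class G Clearance is held. (g), which would lift (f), is not triggered — there is no Category 5 Clearance in force. So (b) is unavailable.
Exception (c): assessed value is $379,000, meeting the $376,500 threshold; the audit was obtained under a confidentiality agreement; a written security-exemption finding has been issued — every condition holds. Turning to paragraph (h): (h) operates against (c): a current Schedule 1 Clearance is held. Exception (c) does not apply.
All of (d)'s requirements are met (the audit is privileged; the audit is an unadopted draft). But: (i) operates against (d): Devika is the subject of the audit. (j) would limit (i) — the baseline figure is 67, less than the 71 limit — but (k) sets (j) aside: (k) operates against (j): the reportable unit count is 46, under the 53 limit. (l) would limit (k) — the record's age is 24 years, meeting the 23 years threshold — but (m) sets (l) aside: (m) operates against (l): the registered capacity is 2,480 units, meeting the 1,900 units threshold. (n), which would lift (m), is inapplicable — the compliance score is 77 points, not below 61 points. (d) is therefore removed.
No exception applies. The general rule governs.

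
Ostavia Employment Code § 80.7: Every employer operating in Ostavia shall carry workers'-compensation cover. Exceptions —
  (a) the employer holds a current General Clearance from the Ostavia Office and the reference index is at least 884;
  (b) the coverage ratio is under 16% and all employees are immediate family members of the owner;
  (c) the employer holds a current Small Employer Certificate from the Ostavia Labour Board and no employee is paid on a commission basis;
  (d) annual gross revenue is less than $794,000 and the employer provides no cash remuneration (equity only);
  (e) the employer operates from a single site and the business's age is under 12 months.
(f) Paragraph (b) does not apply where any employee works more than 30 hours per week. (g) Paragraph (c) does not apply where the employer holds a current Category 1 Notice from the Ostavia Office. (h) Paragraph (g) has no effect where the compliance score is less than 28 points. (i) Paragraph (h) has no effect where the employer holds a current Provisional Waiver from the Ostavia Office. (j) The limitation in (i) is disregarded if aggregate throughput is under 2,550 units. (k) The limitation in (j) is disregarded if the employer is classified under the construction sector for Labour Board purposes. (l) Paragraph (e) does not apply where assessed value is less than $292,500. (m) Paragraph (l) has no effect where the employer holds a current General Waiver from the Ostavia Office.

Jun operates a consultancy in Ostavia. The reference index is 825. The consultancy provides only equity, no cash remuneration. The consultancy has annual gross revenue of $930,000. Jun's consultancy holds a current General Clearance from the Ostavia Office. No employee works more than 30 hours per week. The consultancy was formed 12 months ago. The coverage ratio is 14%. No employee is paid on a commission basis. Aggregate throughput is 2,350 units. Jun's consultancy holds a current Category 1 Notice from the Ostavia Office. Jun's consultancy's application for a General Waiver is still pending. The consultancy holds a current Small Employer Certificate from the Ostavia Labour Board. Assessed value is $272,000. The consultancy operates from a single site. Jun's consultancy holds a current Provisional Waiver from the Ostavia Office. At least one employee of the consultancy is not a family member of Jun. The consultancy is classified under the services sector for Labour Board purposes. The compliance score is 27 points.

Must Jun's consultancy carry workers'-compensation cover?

Exception (a) does not apply: the reference index is 825, short of 884.
Exception (b) requires that all employees are immediate family members of the owner; but at least one employee is not a family member, so (b) is unavailable.
All of (c)'s requirements are met (a current Small Employer Certificate is held; no employee is paid on commission). Applying paragraphs (g)–(k): (g) would limit (c) — a current Category 1 Notice is held — but (h) sets (g) aside: (h) operates against (g): the compliance score is 27 points, less than the 28 points limit. (i) operates (a current Provisional Waiver is held), but is set aside by (j): (j) operates — aggregate throughput is 2,350 units, under the 2,550 units limit. (k) is not triggered (the consultancy is classified under the services sector), so (j) stands. So (c) applies.
Exception (d) does not apply: annual gross revenue is $930,000, not less than $794,000.
Exception (e) requires that the business's age is under 12 months; but the business's age is 12 months, not under 12 months, so (e) is unavailable.

No — exception (c) applies; Jun's consultancy is not required to carry workers'-compensation cover.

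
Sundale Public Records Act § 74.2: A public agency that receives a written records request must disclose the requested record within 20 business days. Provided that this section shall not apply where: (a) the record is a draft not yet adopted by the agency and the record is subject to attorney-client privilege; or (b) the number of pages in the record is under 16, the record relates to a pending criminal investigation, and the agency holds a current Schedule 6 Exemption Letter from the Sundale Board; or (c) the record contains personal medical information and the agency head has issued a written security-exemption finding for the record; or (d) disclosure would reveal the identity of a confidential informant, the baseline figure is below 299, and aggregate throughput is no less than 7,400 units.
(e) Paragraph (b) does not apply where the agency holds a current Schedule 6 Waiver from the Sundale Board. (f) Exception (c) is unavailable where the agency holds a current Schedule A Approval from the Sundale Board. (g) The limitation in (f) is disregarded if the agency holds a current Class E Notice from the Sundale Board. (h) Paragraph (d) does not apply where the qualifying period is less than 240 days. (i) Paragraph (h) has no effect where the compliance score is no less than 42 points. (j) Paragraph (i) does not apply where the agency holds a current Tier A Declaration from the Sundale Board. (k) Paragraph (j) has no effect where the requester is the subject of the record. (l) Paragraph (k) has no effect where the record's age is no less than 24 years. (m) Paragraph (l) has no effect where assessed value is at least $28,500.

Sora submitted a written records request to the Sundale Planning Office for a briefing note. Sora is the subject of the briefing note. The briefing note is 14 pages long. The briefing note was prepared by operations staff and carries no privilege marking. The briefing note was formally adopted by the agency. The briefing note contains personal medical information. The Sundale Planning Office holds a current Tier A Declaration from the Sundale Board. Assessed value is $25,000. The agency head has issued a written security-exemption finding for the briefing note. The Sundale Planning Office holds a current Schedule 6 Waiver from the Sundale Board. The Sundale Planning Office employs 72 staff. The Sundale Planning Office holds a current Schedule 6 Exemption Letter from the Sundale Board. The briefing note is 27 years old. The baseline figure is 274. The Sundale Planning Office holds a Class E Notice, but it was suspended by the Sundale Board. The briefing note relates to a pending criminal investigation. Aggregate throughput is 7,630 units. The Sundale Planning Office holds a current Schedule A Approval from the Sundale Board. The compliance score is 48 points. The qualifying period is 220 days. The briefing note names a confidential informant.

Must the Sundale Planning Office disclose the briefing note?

Yes — the Sundale Planning Office must disclose the briefing note.

Exception (a) fails — the briefing note has been formally adopted.
Exception (b)'s conditions are all satisfied: the number of pages in the record is 14, under the 16 limit; the briefing note relates to a pending investigation; a current Schedule 6 Exemption Letter is held. However, paragraph (e) must be considered: (e) operates — a current Schedule 6 Waiver is held. So (b) is unavailable.
All of (c)'s requirements are met (the briefing note contains personal medical information; a written security-exemption finding has been issued). However, paragraphs (f)–(g) must be considered: (f) operates against (c): a current Schedule A Approval is held. (g), which would lift (f), is not triggered — the Class E Notice is not current. (c) is therefore removed.
Exception (d)'s conditions are all satisfied: the briefing note names a confidential informant; the baseline figure is 274, below the 299 limit; aggregate throughput is 7,630 units, meeting the 7,400 units threshold. But: (h) operates against (d): the qualifying period is 220 days, less than the 240 days limit. (i) is engaged (the compliance score is 48 points, meeting the 42 points threshold), but is itself disapplied by (j): (j) operates against (i): a current Tier A Declaration is held. (k) would limit (j) — Sora is the subject of the briefing note — but (l) sets (k) aside: (l) is triggered — the record's age is 27 years, meeting the 24 years threshold. (m) is inapplicable (assessed value is $25,000, short of $28,500), so (l) stands. Exception (d) does not apply.
Every exception is unavailable, so the rule governs.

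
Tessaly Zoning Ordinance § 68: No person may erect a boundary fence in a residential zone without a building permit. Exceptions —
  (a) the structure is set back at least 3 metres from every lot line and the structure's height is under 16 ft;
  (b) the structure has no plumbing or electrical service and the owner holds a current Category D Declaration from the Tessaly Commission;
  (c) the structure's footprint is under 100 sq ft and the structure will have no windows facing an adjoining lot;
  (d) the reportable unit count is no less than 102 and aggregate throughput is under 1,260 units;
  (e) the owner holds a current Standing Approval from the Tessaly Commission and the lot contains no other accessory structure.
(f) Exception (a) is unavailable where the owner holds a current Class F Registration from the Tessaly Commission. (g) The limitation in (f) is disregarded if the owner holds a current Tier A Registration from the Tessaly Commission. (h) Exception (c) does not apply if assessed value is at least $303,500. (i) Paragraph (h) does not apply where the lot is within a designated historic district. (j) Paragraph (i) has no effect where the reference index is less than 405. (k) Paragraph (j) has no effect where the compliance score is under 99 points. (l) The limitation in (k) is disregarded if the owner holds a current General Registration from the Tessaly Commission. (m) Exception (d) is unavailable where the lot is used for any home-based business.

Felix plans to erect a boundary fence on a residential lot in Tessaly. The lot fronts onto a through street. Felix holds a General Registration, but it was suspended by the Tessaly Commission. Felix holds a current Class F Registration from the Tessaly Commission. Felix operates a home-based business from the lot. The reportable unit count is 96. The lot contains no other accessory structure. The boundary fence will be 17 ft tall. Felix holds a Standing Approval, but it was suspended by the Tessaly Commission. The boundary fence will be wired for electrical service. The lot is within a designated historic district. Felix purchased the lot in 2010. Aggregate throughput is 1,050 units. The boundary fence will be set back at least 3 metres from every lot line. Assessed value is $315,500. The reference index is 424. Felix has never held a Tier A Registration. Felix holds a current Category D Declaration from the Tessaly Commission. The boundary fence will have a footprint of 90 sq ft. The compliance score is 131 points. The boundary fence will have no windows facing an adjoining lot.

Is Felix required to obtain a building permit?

Exception (a) does not apply: the structure's height is 17 ft, not under 16 ft.
Exception (b) does not apply: electrical service is planned.
Exception (c) is satisfied on its face — the structure's footprint is 90 sq ft, under the 100 sq ft limit; no windows face an adjoining lot. Under paragraphs (h)–(l): (h) would limit (c) — assessed value is $315,500, meeting the $303,500 threshold — but (i) sets (h) aside: (i) applies — the lot is in a historic district. (j) is not triggered (the reference index is 424, not less than 405), so (i) stands. (c) remains available.
Exception (d) requires that the reportable unit count is no less than 102; but the reportable unit count is 96, short of 102, so (d) is unavailable.
Exception (e) requires that the owner holds a current Standing Approval from the Tessaly Commission; but there is no Standing Approval in force, so (e) is unavailable.

No — exception (c) applies; Felix does not need a building permit.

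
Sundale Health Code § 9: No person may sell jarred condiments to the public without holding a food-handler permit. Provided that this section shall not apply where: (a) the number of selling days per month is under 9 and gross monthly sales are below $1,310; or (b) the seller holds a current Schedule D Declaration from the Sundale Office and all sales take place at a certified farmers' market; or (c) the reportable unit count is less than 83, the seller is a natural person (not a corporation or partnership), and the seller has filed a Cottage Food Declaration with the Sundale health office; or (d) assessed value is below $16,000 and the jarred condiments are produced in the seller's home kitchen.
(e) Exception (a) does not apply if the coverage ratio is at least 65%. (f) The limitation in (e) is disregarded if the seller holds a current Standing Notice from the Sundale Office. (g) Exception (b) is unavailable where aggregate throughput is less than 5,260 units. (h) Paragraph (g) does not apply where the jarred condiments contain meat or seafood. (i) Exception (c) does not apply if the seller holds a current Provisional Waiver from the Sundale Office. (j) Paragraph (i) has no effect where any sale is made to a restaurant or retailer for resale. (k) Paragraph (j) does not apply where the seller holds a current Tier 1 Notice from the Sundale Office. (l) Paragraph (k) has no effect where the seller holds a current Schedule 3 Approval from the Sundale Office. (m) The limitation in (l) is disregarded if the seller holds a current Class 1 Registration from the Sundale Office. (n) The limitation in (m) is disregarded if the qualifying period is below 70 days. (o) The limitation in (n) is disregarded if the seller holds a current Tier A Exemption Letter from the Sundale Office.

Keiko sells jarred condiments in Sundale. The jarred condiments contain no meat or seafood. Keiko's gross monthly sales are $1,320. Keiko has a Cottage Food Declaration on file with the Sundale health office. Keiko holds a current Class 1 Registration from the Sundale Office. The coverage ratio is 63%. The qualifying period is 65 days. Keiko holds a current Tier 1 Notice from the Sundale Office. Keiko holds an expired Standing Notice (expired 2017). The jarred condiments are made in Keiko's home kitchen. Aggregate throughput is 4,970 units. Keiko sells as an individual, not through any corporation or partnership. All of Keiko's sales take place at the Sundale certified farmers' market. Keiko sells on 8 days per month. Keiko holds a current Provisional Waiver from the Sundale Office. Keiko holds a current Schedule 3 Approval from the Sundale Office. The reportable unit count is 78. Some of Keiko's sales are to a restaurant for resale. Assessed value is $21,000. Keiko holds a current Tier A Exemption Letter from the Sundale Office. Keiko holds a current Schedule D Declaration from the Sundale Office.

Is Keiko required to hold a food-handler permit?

Yes — Keiko must hold a food-handler permit.

Exception (a) fails — gross monthly sales are $1,320, not below $1,310.
All of (b)'s requirements are met (a current Schedule D Declaration is held; all sales are at a certified farmers' market). But applying paragraphs (g)–(h): (g) operates — aggregate throughput is 4,970 units, less than the 5,260 units limit. (h), which would lift (g), is not triggered — the jarred condiments contain no meat or seafood. So (b) is unavailable.
Exception (c)'s conditions are all satisfied: the reportable unit count is 78, less than the 83 limit; the seller is a natural person; a Cottage Food Declaration is on file. But: (i) operates — a current Provisional Waiver is held. (j) would limit (i) — some sales are to a restaurant for resale — but (k) sets (j) aside: (k) is engaged — a current Tier 1 Notice is held. (l) is triggered (a current Schedule 3 Approval is held), but is overridden by (m): (m) operates against (l): a current Class 1 Registration is held. (n) would limit (m) — the qualifying period is 65 days, below the 70 days limit — but (o) sets (n) aside: (o) is triggered — a current Tier A Exemption Letter is held. So (c) is unavailable.
Exception (d) does not apply: assessed value is $21,000, not below $16,000.
No exception applies. The general rule governs.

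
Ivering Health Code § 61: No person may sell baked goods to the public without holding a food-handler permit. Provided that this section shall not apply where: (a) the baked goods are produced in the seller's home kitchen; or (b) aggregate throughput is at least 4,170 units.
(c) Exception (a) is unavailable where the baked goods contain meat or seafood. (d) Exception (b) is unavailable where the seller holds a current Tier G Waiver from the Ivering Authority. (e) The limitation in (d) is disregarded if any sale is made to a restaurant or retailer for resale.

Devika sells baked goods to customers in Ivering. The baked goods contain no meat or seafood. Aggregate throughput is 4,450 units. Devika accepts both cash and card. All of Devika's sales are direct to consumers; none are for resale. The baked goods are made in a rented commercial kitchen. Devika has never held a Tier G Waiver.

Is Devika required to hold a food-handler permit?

Exception (a) fails — the baked goods are made in a commercial kitchen, not a home kitchen.
Exception (b): aggregate throughput is 4,450 units, meeting the 4,170 units threshold — every condition holds. Under paragraphs (d)–(e): (d) is not triggered — the Tier G Waiver is not current. Exception (b) stands.

No — exception (b) applies; Devika is not required to hold a food-handler permit.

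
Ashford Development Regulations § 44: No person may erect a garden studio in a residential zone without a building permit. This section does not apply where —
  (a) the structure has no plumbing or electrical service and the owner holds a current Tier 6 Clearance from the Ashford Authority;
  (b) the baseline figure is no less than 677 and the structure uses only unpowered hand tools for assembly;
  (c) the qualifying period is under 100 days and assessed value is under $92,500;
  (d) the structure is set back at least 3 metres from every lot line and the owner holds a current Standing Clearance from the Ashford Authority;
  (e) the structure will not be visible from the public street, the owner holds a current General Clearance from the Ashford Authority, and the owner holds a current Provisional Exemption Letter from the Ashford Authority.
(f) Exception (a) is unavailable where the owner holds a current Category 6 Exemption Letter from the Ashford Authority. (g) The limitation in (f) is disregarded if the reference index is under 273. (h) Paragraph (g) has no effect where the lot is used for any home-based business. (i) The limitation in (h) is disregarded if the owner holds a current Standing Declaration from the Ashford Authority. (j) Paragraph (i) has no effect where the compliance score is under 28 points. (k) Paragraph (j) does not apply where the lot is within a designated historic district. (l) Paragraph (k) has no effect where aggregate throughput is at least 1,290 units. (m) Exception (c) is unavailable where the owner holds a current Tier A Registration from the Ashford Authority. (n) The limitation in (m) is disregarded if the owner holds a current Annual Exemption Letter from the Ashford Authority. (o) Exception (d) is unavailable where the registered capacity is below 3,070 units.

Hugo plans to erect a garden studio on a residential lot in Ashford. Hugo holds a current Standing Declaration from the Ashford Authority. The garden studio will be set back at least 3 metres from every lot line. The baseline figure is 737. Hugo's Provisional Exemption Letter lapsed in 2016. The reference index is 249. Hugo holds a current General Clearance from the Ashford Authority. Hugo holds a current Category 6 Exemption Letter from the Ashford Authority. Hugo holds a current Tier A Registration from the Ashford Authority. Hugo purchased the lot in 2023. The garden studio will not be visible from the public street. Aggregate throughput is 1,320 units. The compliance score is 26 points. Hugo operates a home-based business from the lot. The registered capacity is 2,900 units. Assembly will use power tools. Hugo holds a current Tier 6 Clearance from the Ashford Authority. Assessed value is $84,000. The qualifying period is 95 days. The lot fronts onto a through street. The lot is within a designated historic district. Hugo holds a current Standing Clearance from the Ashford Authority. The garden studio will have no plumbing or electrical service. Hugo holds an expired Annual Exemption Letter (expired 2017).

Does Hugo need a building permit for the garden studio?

Exception (a) is satisfied on its face — there is no plumbing or electrical service; a current Tier 6 Clearance is held. But applying paragraphs (f)–(l): (f) operates against (a): a current Category 6 Exemption Letter is held. (g) would limit (f) — the reference index is 249, under the 273 limit — but (h) sets (g) aside: (h) applies — a home-based business operates on the lot. (i) would limit (h) — a current Standing Declaration is held — but (j) sets (i) aside: (j) is triggered — the compliance score is 26 points, under the 28 points limit. (k) applies (the lot is in a historic district), but is set aside by (l): (l) operates — aggregate throughput is 1,320 units, meeting the 1,290 units threshold. Exception (a) does not apply.
Exception (b) requires that the structure uses only unpowered hand tools for assembly; but assembly uses power tools, so (b) is unavailable.
All of (c)'s requirements are met (the qualifying period is 95 days, under the 100 days limit; assessed value is $84,000, under the $92,500 limit). But: (m) is triggered — a current Tier A Registration is held. (n) is inapplicable (no current Annual Exemption Letter is held), so (m) stands. (c) is therefore removed.
Exception (d): the setback is at least 3 m on every side; a current Standing Clearance is held — every condition holds. But: (o) is triggered — the registered capacity is 2,900 units, below the 3,070 units limit. (d) is therefore removed.
Exception (e) requires that the owner holds a current Provisional Exemption Letter from the Ashford Authority; but there is no Provisional Exemption Letter in force, so (e) is unavailable.
No exception is made out. Hugo falls within the general rule.

Yes — Hugo must obtain a building permit.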